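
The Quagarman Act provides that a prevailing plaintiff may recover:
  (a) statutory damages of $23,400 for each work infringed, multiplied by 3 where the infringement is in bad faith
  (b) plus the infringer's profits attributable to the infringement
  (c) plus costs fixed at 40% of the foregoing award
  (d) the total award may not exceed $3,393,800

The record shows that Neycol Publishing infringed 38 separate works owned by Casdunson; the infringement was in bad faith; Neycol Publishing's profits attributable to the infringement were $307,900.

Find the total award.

Statutory damages: 38 × $23,400 = $889,200
Trebled: 3 × $889,200 = $2,667,600
Combined award: $2,667,600 + $307,900 = $2,975,500
Costs: 40% of $2,975,500 = $1,190,200
Award plus costs: $2,975,500 + $1,190,200 = $4,165,700
Cap at $3,393,800: $4,165,700 exceeds the cap → $3,393,800

Award: $3,393,800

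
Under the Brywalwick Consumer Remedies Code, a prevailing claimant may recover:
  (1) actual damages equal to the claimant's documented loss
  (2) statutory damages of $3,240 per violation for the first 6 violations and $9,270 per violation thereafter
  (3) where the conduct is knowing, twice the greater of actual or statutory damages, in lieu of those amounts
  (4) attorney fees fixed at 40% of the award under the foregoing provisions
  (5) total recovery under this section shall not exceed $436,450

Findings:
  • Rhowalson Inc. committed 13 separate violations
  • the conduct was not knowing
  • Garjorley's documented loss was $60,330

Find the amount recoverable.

First 6 violations: 6 × $3,240 = $19,440
Remaining violations: (13 − 6) × $9,270 = $64,890
Statutory damages: $19,440 + $64,890 = $84,330
Conduct not knowing: the in-lieu enhancement does not apply.
Actual plus statutory damages: $60,330 + $84,330 = $144,660
Attorney fees: 40% of $144,660 = $57,864
Total before cap: $144,660 + $57,864 = $202,524
Cap at $436,450: $202,524 is within the cap, no reduction.

$202,524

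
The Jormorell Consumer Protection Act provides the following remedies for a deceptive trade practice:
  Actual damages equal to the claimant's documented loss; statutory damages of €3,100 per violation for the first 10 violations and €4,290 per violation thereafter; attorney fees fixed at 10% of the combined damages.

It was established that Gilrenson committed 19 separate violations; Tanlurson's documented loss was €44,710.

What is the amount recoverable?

First 10 violations: 10 × €3,100 = €31,000
Remaining violations: (19 − 10) × €4,290 = €38,610
Statutory damages: €31,000 + €38,610 = €69,610
Combined damages: €44,710 + €69,610 = €114,320
Attorney fees: 10% of €114,320 = €11,432
Total recovery: €114,320 + €11,432 = €125,752

€125,752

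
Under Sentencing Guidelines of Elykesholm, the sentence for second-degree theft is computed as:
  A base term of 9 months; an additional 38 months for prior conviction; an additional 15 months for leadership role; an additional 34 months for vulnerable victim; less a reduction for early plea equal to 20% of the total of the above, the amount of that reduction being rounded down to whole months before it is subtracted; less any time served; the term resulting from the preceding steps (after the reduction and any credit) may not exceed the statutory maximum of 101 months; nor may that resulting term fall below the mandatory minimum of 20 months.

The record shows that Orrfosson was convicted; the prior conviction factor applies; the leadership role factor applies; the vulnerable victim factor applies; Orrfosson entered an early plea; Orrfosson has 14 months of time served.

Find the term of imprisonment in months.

Prior conviction enhancement: +38 months
Leadership role enhancement: +15 months
Vulnerable victim enhancement: +34 months
Adjusted term: 9 months + 38 months + 15 months + 34 months = 96 months
Early plea reduction: 20% of 96 months = 19 months (rounded down)
After reduction: 96 − 19 = 77 months
Less time served: 77 months − 14 months = 63 months
Cap at 101 months: 63 months is within the cap, no reduction.
Minimum 20 months: 63 months meets the minimum, no increase.

63 months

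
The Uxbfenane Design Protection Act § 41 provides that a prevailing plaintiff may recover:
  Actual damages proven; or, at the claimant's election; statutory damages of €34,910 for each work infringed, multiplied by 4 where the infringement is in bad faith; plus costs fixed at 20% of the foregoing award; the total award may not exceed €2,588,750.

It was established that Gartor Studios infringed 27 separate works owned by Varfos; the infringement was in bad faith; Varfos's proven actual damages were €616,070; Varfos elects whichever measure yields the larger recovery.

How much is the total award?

€2,588,750

Statutory damages: 27 × €34,910 = €942,570
Multiplied by 4: 4 × €942,570 = €3,770,280
Greater of actual damages (€616,070) or enhanced statutory damages (€3,770,280): €3,770,280
Costs: 20% of €3,770,280 = €754,056
Award plus costs: €3,770,280 + €754,056 = €4,524,336
Cap at €2,588,750: €4,524,336 exceeds the cap → €2,588,750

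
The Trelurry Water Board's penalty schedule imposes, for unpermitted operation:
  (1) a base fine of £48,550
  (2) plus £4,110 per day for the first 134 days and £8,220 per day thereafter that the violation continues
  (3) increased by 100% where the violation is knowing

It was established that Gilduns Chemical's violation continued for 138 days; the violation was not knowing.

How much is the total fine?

£632,170

First 134 days: 134 × £4,110 = £550,740
Remaining days: (138 − 134) × £8,220 = £32,880
Per-day component: £550,740 + £32,880 = £583,620
Base plus per-day: £48,550 + £583,620 = £632,170
The violation was not knowing: no 100% increase.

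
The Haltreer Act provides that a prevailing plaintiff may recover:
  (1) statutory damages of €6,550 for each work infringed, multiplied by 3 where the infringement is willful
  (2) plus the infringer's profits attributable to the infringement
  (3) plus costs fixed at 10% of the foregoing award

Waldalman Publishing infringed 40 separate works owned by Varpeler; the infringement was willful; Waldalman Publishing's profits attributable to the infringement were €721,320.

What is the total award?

€1,658,052

Statutory damages: 40 × €6,550 = €262,000
Trebled: 3 × €262,000 = €786,000
Combined award: €786,000 + €721,320 = €1,507,320
Costs: 10% of €1,507,320 = €150,732
Award plus costs: €1,507,320 + €150,732 = €1,658,052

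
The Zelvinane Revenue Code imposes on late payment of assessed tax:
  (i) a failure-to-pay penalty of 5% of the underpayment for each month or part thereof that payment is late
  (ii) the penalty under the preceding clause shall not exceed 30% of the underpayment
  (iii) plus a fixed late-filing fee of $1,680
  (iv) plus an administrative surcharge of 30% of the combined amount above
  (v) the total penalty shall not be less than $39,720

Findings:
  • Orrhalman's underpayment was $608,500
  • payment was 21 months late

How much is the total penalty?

$239,499

Accrued rate: 5% × 21 = 105%, capped at 30% → 30%
Failure-to-pay penalty: 30% of $608,500 = $182,550
Penalty before surcharge: $182,550 + $1,680 = $184,230
Administrative surcharge: 30% of $184,230 = $55,269
Total penalty: $184,230 + $55,269 = $239,499
Minimum $39,720: $239,499 meets the minimum, no increase.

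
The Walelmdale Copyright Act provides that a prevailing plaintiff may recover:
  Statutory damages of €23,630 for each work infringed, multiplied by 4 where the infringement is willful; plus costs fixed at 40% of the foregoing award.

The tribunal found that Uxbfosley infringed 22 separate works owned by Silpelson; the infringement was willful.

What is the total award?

Statutory damages: 22 × €23,630 = €519,860
Multiplied by 4: 4 × €519,860 = €2,079,440
Costs: 40% of €2,079,440 = €831,776
Award plus costs: €2,079,440 + €831,776 = €2,911,216

€2,911,216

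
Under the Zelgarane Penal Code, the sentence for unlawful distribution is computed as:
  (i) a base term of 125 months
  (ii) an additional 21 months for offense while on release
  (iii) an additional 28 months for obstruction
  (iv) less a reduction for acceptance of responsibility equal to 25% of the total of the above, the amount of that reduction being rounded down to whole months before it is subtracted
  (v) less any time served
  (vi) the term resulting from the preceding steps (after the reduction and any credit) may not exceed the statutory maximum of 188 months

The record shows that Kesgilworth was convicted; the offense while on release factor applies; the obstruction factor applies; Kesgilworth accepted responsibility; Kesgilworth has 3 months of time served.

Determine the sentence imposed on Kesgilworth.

Offense while on release enhancement: +21 months
Obstruction enhancement: +28 months
Adjusted term: 125 months + 21 months + 28 months = 174 months
Acceptance of responsibility reduction: 25% of 174 months = 43 months (rounded down)
After reduction: 174 − 43 = 131 months
Less time served: 131 months − 3 months = 128 months
Cap at 188 months: 128 months is within the cap, no reduction.

128 months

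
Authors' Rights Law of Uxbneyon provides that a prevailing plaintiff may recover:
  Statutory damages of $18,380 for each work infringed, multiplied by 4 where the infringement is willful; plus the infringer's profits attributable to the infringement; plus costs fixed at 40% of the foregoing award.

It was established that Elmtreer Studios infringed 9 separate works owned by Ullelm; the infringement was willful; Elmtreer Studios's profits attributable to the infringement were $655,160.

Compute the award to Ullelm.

Statutory damages: 9 × $18,380 = $165,420
Multiplied by 4: 4 × $165,420 = $661,680
Combined award: $661,680 + $655,160 = $1,316,840
Costs: 40% of $1,316,840 = $526,736
Award plus costs: $1,316,840 + $526,736 = $1,843,576

Award: $1,843,576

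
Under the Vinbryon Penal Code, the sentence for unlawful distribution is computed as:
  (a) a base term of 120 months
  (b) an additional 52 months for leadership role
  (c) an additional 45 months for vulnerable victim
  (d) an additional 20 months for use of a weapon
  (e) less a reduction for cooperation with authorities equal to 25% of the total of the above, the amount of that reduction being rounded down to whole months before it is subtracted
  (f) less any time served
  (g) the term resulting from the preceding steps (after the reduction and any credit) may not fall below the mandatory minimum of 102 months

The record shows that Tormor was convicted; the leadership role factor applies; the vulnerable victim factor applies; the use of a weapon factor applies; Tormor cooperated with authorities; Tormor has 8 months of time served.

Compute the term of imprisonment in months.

170 months

Leadership role enhancement: +52 months
Vulnerable victim enhancement: +45 months
Use of a weapon enhancement: +20 months
Adjusted term: 120 months + 52 months + 45 months + 20 months = 237 months
Cooperation with authorities reduction: 25% of 237 months = 59 months (rounded down)
After reduction: 237 − 59 = 178 months
Less time served: 178 months − 8 months = 170 months
Minimum 102 months: 170 months meets the minimum, no increase.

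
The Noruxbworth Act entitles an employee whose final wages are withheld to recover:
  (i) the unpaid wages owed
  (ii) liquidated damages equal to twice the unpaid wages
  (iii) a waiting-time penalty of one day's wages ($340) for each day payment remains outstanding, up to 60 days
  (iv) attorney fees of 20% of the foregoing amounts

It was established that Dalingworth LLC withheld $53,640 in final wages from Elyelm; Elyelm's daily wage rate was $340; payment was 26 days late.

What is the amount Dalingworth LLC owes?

Doubled: 2 × $53,640 = $107,280
Penalty days: min(26, 60) = 26
Waiting-time penalty: 26 × $340 = $8,840
Subtotal: $53,640 + $107,280 + $8,840 = $169,760
Attorney fees: 20% of $169,760 = $33,952
Total award: $169,760 + $33,952 = $203,712

Total award: $203,712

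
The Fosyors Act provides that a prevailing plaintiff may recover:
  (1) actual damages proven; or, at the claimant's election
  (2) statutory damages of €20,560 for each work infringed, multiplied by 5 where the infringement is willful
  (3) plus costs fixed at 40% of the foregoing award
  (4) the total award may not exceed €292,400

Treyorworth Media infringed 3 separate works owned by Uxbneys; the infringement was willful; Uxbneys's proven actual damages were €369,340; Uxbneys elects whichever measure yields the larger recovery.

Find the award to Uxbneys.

Statutory damages: 3 × €20,560 = €61,680
Multiplied by 5: 5 × €61,680 = €308,400
Greater of actual damages (€369,340) or enhanced statutory damages (€308,400): €369,340
Costs: 40% of €369,340 = €147,736
Award plus costs: €369,340 + €147,736 = €517,076
Cap at €292,400: €517,076 exceeds the cap → €292,400

€292,400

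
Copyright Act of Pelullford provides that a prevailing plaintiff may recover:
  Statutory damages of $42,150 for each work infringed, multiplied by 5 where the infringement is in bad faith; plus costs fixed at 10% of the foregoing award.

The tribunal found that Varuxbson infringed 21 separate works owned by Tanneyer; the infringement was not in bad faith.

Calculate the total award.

Statutory damages: 21 × $42,150 = $885,150
Infringement not in bad faith: no ×5 enhancement.
Costs: 10% of $885,150 = $88,515
Award plus costs: $885,150 + $88,515 = $973,665

$973,665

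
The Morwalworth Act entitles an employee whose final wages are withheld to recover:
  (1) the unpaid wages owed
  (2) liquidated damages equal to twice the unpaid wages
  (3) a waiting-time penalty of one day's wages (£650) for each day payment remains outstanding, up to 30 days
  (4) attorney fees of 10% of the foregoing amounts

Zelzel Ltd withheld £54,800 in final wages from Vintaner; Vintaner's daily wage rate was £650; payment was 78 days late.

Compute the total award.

Doubled: 2 × £54,800 = £109,600
Penalty days: min(78, 30) = 30
Waiting-time penalty: 30 × £650 = £19,500
Subtotal: £54,800 + £109,600 + £19,500 = £183,900
Attorney fees: 10% of £183,900 = £18,390
Total award: £183,900 + £18,390 = £202,290

£202,290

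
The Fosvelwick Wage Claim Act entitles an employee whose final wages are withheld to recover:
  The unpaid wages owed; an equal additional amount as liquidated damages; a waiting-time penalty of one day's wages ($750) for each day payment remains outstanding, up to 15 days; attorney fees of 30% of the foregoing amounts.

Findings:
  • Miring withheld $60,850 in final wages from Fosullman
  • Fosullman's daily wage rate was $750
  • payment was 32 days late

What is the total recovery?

Liquidated damages (equal amount): $60,850
Penalty days: min(32, 15) = 15
Waiting-time penalty: 15 × $750 = $11,250
Subtotal: $60,850 + $60,850 + $11,250 = $132,950
Attorney fees: 30% of $132,950 = $39,885
Total award: $132,950 + $39,885 = $172,835

$172,835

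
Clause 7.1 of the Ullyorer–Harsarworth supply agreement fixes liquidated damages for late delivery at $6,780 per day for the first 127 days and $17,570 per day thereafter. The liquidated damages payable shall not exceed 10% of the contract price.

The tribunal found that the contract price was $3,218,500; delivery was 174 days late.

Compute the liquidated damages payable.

First 127 days: 127 × $6,780 = $861,060
Remaining days: (174 − 127) × $17,570 = $825,790
Accrued per-day damages: $861,060 + $825,790 = $1,686,850
Cap: 10% of $3,218,500 = $321,850
Cap at $321,850: $1,686,850 exceeds the cap → $321,850

$321,850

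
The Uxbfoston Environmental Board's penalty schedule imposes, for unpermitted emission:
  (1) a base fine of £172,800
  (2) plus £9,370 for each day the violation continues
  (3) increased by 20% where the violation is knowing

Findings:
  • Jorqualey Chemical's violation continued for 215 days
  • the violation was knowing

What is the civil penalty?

£2,624,820

Per-day component: 215 × £9,370 = £2,014,550
Base plus per-day: £172,800 + £2,014,550 = £2,187,350
Enhancement: 20% of £2,187,350 = £437,470
Enhanced fine: £2,187,350 + £437,470 = £2,624,820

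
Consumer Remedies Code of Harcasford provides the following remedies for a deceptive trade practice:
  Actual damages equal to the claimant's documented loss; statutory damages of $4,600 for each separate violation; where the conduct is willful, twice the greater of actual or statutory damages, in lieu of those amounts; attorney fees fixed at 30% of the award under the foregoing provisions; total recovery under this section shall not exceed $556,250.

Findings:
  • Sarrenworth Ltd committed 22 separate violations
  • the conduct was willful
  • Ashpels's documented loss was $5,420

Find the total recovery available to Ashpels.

Statutory damages: 22 × $4,600 = $101,200
Greater of actual damages ($5,420) or statutory damages ($101,200): $101,200
Doubled: 2 × $101,200 = $202,400
Attorney fees: 30% of $202,400 = $60,720
Total before cap: $202,400 + $60,720 = $263,120
Cap at $556,250: $263,120 is within the cap, no reduction.

$263,120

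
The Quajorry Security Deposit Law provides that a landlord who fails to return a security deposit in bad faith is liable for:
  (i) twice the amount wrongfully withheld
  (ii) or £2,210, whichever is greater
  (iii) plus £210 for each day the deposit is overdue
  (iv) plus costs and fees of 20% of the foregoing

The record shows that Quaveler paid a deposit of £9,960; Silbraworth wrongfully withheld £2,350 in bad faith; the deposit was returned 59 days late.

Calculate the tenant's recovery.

Doubled: 2 × £2,350 = £4,700
Minimum £2,210: £4,700 meets the minimum, no increase.
Late-return penalty: 59 × £210 = £12,390
Damages plus late penalty: £4,700 + £12,390 = £17,090
Costs and fees: 20% of £17,090 = £3,418
Total recovery: £17,090 + £3,418 = £20,508

Recovery: £20,508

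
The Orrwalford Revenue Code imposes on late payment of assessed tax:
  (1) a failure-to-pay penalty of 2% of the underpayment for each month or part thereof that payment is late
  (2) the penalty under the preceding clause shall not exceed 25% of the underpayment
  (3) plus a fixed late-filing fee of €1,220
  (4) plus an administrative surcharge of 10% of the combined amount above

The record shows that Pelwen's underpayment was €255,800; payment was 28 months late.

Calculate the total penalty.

Accrued rate: 2% × 28 = 56%, capped at 25% → 25%
Failure-to-pay penalty: 25% of €255,800 = €63,950
Penalty before surcharge: €63,950 + €1,220 = €65,170
Administrative surcharge: 10% of €65,170 = €6,517
Total penalty: €65,170 + €6,517 = €71,687

€71,687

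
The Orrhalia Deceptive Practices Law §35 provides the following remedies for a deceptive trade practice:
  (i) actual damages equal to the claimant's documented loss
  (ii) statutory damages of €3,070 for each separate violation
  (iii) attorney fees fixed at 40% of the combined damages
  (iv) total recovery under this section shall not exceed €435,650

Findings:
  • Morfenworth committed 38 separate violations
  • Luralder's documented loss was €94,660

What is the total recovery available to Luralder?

€295,848

Statutory damages: 38 × €3,070 = €116,660
Combined damages: €94,660 + €116,660 = €211,320
Attorney fees: 40% of €211,320 = €84,528
Total before cap: €211,320 + €84,528 = €295,848
Cap at €435,650: €295,848 is within the cap, no reduction.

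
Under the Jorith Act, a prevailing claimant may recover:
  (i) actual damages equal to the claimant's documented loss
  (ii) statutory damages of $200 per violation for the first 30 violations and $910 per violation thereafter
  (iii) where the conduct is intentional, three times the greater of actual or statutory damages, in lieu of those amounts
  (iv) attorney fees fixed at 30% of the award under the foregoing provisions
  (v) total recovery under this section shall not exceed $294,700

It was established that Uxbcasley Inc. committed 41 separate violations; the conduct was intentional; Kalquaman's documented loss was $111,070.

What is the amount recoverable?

$294,700

First 30 violations: 30 × $200 = $6,000
Remaining violations: (41 − 30) × $910 = $10,010
Statutory damages: $6,000 + $10,010 = $16,010
Greater of actual damages ($111,070) or statutory damages ($16,010): $111,070
Trebled: 3 × $111,070 = $333,210
Attorney fees: 30% of $333,210 = $99,963
Total before cap: $333,210 + $99,963 = $433,173
Cap at $294,700: $433,173 exceeds the cap → $294,700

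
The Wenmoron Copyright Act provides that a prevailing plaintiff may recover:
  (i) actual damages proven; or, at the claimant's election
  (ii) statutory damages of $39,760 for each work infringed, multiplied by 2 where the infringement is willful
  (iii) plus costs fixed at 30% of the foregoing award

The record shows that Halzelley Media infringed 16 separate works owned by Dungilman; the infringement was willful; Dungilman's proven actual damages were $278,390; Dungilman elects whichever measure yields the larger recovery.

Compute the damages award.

$1,654,016

Statutory damages: 16 × $39,760 = $636,160
Doubled: 2 × $636,160 = $1,272,320
Greater of actual damages ($278,390) or enhanced statutory damages ($1,272,320): $1,272,320
Costs: 30% of $1,272,320 = $381,696
Award plus costs: $1,272,320 + $381,696 = $1,654,016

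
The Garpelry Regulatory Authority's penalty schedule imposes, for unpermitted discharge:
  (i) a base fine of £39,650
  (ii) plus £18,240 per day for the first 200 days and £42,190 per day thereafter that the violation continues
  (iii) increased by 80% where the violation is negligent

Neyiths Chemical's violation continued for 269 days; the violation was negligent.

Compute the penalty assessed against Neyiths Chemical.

First 200 days: 200 × £18,240 = £3,648,000
Remaining days: (269 − 200) × £42,190 = £2,911,110
Per-day component: £3,648,000 + £2,911,110 = £6,559,110
Base plus per-day: £39,650 + £6,559,110 = £6,598,760
Enhancement: 80% of £6,598,760 = £5,279,008
Enhanced fine: £6,598,760 + £5,279,008 = £11,877,768

£11,877,768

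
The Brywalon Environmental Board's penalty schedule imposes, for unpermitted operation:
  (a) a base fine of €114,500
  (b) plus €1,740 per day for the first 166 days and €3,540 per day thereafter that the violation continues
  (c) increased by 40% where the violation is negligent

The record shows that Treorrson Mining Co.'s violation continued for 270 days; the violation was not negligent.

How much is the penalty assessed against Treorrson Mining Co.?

First 166 days: 166 × €1,740 = €288,840
Remaining days: (270 − 166) × €3,540 = €368,160
Per-day component: €288,840 + €368,160 = €657,000
Base plus per-day: €114,500 + €657,000 = €771,500
The violation was not negligent: no 40% increase.

€771,500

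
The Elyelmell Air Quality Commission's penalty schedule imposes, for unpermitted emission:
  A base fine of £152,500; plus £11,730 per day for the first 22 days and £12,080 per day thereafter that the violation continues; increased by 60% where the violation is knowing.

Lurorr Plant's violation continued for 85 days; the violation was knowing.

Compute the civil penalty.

First 22 days: 22 × £11,730 = £258,060
Remaining days: (85 − 22) × £12,080 = £761,040
Per-day component: £258,060 + £761,040 = £1,019,100
Base plus per-day: £152,500 + £1,019,100 = £1,171,600
Enhancement: 60% of £1,171,600 = £702,960
Enhanced fine: £1,171,600 + £702,960 = £1,874,560

£1,874,560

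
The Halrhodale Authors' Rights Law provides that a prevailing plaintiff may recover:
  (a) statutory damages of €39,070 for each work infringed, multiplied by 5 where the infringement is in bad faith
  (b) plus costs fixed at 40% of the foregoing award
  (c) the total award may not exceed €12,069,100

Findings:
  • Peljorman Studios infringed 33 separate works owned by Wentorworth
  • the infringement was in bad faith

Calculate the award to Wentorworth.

€9,025,170

Statutory damages: 33 × €39,070 = €1,289,310
Multiplied by 5: 5 × €1,289,310 = €6,446,550
Costs: 40% of €6,446,550 = €2,578,620
Award plus costs: €6,446,550 + €2,578,620 = €9,025,170
Cap at €12,069,100: €9,025,170 is within the cap, no reduction.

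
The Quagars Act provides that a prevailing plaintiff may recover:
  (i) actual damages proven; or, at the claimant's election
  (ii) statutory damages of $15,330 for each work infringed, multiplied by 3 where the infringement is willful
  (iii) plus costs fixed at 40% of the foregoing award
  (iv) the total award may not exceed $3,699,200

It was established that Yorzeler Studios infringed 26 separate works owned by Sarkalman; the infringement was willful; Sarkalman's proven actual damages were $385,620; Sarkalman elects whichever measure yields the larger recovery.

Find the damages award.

Statutory damages: 26 × $15,330 = $398,580
Trebled: 3 × $398,580 = $1,195,740
Greater of actual damages ($385,620) or enhanced statutory damages ($1,195,740): $1,195,740
Costs: 40% of $1,195,740 = $478,296
Award plus costs: $1,195,740 + $478,296 = $1,674,036
Cap at $3,699,200: $1,674,036 is within the cap, no reduction.

$1,674,036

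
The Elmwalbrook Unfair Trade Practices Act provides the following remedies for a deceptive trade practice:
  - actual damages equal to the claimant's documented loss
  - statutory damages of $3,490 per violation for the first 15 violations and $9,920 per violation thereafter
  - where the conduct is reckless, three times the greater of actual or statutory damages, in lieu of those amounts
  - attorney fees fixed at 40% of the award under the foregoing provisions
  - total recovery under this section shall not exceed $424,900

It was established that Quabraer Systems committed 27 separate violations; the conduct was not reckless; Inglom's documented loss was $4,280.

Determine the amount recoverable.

First 15 violations: 15 × $3,490 = $52,350
Remaining violations: (27 − 15) × $9,920 = $119,040
Statutory damages: $52,350 + $119,040 = $171,390
Conduct not reckless: the in-lieu enhancement does not apply.
Actual plus statutory damages: $4,280 + $171,390 = $175,670
Attorney fees: 40% of $175,670 = $70,268
Total before cap: $175,670 + $70,268 = $245,938
Cap at $424,900: $245,938 is within the cap, no reduction.

$245,938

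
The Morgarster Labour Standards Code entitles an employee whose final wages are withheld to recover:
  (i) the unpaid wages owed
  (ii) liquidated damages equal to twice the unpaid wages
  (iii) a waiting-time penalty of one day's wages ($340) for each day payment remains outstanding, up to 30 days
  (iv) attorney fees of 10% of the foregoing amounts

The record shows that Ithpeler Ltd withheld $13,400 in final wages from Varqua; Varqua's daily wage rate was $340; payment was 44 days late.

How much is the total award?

Doubled: 2 × $13,400 = $26,800
Penalty days: min(44, 30) = 30
Waiting-time penalty: 30 × $340 = $10,200
Subtotal: $13,400 + $26,800 + $10,200 = $50,400
Attorney fees: 10% of $50,400 = $5,040
Total award: $50,400 + $5,040 = $55,440

$55,440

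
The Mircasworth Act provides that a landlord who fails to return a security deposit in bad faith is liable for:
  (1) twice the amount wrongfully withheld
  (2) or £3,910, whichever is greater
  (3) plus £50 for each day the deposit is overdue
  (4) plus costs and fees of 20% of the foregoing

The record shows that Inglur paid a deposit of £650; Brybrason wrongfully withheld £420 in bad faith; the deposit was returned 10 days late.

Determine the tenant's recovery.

Doubled: 2 × £420 = £840
Minimum £3,910: £840 is below the minimum → £3,910
Late-return penalty: 10 × £50 = £500
Damages plus late penalty: £3,910 + £500 = £4,410
Costs and fees: 20% of £4,410 = £882
Total recovery: £4,410 + £882 = £5,292

Recovery: £5,292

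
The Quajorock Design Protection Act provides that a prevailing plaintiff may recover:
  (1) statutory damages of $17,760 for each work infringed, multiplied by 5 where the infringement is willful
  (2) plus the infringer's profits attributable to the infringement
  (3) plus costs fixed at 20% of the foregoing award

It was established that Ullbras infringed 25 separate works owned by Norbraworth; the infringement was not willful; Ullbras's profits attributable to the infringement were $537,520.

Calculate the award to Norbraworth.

Statutory damages: 25 × $17,760 = $444,000
Infringement not willful: no ×5 enhancement.
Combined award: $444,000 + $537,520 = $981,520
Costs: 20% of $981,520 = $196,304
Award plus costs: $981,520 + $196,304 = $1,177,824

$1,177,824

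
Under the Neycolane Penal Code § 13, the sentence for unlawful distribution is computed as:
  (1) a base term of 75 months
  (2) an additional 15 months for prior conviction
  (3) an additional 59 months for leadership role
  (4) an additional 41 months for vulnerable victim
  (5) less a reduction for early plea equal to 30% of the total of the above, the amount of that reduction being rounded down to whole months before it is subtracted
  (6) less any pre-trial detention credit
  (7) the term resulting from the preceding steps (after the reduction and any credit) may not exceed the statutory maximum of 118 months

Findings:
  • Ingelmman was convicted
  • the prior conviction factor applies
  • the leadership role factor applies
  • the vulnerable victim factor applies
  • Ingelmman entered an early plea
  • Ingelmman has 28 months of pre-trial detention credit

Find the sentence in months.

105 months

Prior conviction enhancement: +15 months
Leadership role enhancement: +59 months
Vulnerable victim enhancement: +41 months
Adjusted term: 75 months + 15 months + 59 months + 41 months = 190 months
Early plea reduction: 30% of 190 months = 57 months (rounded down)
After reduction: 190 − 57 = 133 months
Less pre-trial detention credit: 133 months − 28 months = 105 months
Cap at 118 months: 105 months is within the cap, no reduction.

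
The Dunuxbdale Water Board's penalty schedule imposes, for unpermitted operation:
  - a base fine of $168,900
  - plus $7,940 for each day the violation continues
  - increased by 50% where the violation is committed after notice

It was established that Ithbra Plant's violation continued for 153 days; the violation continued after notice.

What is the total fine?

$2,075,580

Per-day component: 153 × $7,940 = $1,214,820
Base plus per-day: $168,900 + $1,214,820 = $1,383,720
Enhancement: 50% of $1,383,720 = $691,860
Enhanced fine: $1,383,720 + $691,860 = $2,075,580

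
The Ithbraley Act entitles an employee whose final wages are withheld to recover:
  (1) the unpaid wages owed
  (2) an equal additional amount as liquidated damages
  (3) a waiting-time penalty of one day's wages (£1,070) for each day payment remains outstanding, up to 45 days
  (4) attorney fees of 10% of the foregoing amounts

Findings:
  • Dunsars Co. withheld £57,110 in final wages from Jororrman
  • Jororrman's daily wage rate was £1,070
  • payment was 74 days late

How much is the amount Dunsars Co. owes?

Total award: £178,607

Liquidated damages (equal amount): £57,110
Penalty days: min(74, 45) = 45
Waiting-time penalty: 45 × £1,070 = £48,150
Subtotal: £57,110 + £57,110 + £48,150 = £162,370
Attorney fees: 10% of £162,370 = £16,237
Total award: £162,370 + £16,237 = £178,607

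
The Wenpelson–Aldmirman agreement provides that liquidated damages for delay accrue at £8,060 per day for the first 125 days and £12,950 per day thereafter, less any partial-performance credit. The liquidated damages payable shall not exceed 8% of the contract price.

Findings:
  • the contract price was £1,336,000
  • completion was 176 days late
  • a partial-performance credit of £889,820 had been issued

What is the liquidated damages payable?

£106,880

First 125 days: 125 × £8,060 = £1,007,500
Remaining days: (176 − 125) × £12,950 = £660,450
Accrued per-day damages: £1,007,500 + £660,450 = £1,667,950
Less partial-performance credit: £1,667,950 − £889,820 = £778,130
Cap: 8% of £1,336,000 = £106,880
Cap at £106,880: £778,130 exceeds the cap → £106,880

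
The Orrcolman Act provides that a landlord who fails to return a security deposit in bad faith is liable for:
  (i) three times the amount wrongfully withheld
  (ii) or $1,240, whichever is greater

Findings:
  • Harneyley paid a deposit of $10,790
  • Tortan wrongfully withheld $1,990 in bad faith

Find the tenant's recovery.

Recovery: $5,970

Trebled: 3 × $1,990 = $5,970
Minimum $1,240: $5,970 meets the minimum, no increase.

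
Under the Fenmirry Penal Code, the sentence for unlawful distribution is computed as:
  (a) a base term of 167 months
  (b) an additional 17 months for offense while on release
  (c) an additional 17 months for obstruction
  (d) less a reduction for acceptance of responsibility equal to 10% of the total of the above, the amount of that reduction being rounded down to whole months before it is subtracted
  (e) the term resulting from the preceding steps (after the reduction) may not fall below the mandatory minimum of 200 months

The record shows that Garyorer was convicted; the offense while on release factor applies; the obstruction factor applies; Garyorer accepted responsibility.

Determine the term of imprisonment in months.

Offense while on release enhancement: +17 months
Obstruction enhancement: +17 months
Adjusted term: 167 months + 17 months + 17 months = 201 months
Acceptance of responsibility reduction: 10% of 201 months = 20 months (rounded down)
After reduction: 201 − 20 = 181 months
Minimum 200 months: 181 months is below the minimum → 200 months

200 months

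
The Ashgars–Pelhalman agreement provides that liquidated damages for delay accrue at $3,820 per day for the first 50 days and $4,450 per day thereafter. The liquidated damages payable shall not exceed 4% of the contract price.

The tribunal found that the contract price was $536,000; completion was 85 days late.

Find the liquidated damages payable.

$21,440

First 50 days: 50 × $3,820 = $191,000
Remaining days: (85 − 50) × $4,450 = $155,750
Accrued per-day damages: $191,000 + $155,750 = $346,750
Cap: 4% of $536,000 = $21,440
Cap at $21,440: $346,750 exceeds the cap → $21,440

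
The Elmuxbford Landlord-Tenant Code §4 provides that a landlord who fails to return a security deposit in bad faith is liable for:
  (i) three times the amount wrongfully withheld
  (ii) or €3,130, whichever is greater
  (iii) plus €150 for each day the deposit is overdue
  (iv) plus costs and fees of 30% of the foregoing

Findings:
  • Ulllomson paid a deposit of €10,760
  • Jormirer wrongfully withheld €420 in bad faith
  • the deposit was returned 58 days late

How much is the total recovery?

€15,379

Trebled: 3 × €420 = €1,260
Minimum €3,130: €1,260 is below the minimum → €3,130
Late-return penalty: 58 × €150 = €8,700
Damages plus late penalty: €3,130 + €8,700 = €11,830
Costs and fees: 30% of €11,830 = €3,549
Total recovery: €11,830 + €3,549 = €15,379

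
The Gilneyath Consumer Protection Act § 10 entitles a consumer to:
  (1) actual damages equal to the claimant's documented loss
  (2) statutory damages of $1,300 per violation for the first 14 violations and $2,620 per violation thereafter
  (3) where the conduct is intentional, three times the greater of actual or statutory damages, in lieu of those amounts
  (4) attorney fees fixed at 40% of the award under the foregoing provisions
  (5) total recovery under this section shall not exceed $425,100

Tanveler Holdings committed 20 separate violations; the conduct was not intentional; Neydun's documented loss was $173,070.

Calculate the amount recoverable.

First 14 violations: 14 × $1,300 = $18,200
Remaining violations: (20 − 14) × $2,620 = $15,720
Statutory damages: $18,200 + $15,720 = $33,920
Conduct not intentional: the in-lieu enhancement does not apply.
Actual plus statutory damages: $173,070 + $33,920 = $206,990
Attorney fees: 40% of $206,990 = $82,796
Total before cap: $206,990 + $82,796 = $289,786
Cap at $425,100: $289,786 is within the cap, no reduction.

$289,786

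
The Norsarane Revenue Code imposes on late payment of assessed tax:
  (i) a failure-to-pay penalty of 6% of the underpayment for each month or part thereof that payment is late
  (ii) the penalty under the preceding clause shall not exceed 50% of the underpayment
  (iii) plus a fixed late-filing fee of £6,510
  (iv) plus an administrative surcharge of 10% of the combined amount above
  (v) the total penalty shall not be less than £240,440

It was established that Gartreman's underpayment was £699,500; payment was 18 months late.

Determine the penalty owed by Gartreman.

£391,886

Accrued rate: 6% × 18 = 108%, capped at 50% → 50%
Failure-to-pay penalty: 50% of £699,500 = £349,750
Penalty before surcharge: £349,750 + £6,510 = £356,260
Administrative surcharge: 10% of £356,260 = £35,626
Total penalty: £356,260 + £35,626 = £391,886
Minimum £240,440: £391,886 meets the minimum, no increase.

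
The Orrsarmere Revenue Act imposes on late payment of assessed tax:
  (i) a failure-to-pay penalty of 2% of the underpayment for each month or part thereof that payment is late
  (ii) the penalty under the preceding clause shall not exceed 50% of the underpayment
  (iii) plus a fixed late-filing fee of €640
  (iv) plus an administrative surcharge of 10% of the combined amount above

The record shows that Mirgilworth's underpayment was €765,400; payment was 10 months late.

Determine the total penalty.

€169,092

Accrued rate: 2% × 10 = 20%, capped at 50% → 20%
Failure-to-pay penalty: 20% of €765,400 = €153,080
Penalty before surcharge: €153,080 + €640 = €153,720
Administrative surcharge: 10% of €153,720 = €15,372
Total penalty: €153,720 + €15,372 = €169,092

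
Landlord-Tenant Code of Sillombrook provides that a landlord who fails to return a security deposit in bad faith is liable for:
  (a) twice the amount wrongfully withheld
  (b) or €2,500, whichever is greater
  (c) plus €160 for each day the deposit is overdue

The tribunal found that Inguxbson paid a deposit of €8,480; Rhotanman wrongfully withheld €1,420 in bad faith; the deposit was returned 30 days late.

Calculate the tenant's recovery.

€7,640

Doubled: 2 × €1,420 = €2,840
Minimum €2,500: €2,840 meets the minimum, no increase.
Late-return penalty: 30 × €160 = €4,800
Damages plus late penalty: €2,840 + €4,800 = €7,640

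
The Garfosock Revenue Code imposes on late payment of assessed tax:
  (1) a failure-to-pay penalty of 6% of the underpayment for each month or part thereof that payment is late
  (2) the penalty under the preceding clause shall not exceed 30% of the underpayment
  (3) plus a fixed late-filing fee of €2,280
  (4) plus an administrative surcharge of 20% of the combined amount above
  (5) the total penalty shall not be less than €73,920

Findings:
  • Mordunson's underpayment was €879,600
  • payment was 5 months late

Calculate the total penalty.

€319,392

Accrued rate: 6% × 5 = 30%, capped at 30% → 30%
Failure-to-pay penalty: 30% of €879,600 = €263,880
Penalty before surcharge: €263,880 + €2,280 = €266,160
Administrative surcharge: 20% of €266,160 = €53,232
Total penalty: €266,160 + €53,232 = €319,392
Minimum €73,920: €319,392 meets the minimum, no increase.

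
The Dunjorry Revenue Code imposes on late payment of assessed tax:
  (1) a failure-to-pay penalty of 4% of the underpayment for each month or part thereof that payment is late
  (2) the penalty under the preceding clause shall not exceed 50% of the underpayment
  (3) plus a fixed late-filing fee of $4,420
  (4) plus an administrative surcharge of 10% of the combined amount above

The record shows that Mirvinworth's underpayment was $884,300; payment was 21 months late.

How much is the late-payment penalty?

$491,227

Accrued rate: 4% × 21 = 84%, capped at 50% → 50%
Failure-to-pay penalty: 50% of $884,300 = $442,150
Penalty before surcharge: $442,150 + $4,420 = $446,570
Administrative surcharge: 10% of $446,570 = $44,657
Total penalty: $446,570 + $44,657 = $491,227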